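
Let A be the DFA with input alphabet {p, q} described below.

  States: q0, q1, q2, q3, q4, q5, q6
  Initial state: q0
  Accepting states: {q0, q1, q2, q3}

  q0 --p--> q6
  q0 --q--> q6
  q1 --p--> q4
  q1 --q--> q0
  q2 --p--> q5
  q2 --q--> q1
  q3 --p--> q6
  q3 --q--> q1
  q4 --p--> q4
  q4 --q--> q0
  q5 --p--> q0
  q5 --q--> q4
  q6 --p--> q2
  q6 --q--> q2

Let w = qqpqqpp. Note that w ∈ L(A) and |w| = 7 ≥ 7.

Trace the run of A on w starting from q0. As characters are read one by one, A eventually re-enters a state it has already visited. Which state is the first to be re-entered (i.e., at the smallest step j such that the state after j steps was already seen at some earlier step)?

State sequence: q0 -q-> q6 -q-> q2 -p-> q5 -q-> q4 -q-> q0 -p-> q6 -p-> q2
First repeat at step 5: q0 was already visited.

The earliest repeat is at step j = 5: A is in q0, which it already visited at step i = 0.
With |Q| = 7, pigeonhole forces a state repeat no later than step 7; the substring read between the first and second visits to that state can be pumped.

q0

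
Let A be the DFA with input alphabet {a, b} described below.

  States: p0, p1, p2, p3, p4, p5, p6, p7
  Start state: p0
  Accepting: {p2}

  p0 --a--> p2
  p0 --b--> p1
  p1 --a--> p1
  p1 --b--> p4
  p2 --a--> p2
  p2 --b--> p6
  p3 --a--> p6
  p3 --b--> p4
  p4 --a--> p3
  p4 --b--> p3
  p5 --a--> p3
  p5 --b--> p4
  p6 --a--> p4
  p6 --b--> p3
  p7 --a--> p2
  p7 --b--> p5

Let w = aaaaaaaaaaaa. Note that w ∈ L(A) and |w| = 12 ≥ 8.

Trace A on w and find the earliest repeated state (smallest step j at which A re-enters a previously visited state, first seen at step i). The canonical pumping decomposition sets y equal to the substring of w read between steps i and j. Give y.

a

State sequence: p0 -a-> p2 -a-> p2 -a-> p2 -a-> p2 -a-> p2 -a-> p2 -a-> p2 -a-> p2 -a-> p2 -a-> p2 -a-> p2 -a-> p2
First repeat at step 2: p2 was already visited.

So i = 1, j = 2, giving x = w[0:1] = a, y = w[1:2] = a, z = w[2:12] = aaaaaaaaaa.
Check: |xy| = 2 ≤ 8 and |y| = 1 ≥ 1. Reading y takes A from p2 back to p2, so every xyⁱz is accepted.
The DFA has 8 states, so the proof of the pumping lemma guarantees a repeated state among the first 8+1 visited; the segment between the two visits is the pumpable y.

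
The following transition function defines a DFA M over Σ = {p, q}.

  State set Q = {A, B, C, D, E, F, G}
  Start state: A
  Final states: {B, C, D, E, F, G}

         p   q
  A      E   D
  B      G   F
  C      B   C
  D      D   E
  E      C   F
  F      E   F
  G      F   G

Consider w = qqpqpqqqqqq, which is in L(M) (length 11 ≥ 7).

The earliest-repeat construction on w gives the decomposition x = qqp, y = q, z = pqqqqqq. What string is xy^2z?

qqpqqpqqqqqq

xy^2z = qqp·q·q·pqqqqqq = qqpqqpqqqqqq.
Reading y = q takes M from C back to C, so after x·y·y the machine is still in C, and z then leads to the accepting state F. Hence qqpqqpqqqqqq ∈ L(M).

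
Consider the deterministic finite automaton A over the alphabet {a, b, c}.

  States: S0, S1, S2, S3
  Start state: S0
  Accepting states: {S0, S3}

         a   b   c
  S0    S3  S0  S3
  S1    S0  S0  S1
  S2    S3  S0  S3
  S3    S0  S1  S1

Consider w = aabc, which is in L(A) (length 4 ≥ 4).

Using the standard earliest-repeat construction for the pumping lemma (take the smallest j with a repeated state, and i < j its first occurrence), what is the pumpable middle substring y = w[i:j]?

State sequence: S0 -a-> S3 -a-> S0 -b-> S0 -c-> S3
First repeat at step 2: S0 was already visited.

So i = 0, j = 2, giving x = w[0:0] = ε, y = w[0:2] = aa, z = w[2:4] = bc.
Check: |xy| = 2 ≤ 4 and |y| = 2 ≥ 1. Reading y takes A from S0 back to S0, so every xyⁱz is accepted.

aa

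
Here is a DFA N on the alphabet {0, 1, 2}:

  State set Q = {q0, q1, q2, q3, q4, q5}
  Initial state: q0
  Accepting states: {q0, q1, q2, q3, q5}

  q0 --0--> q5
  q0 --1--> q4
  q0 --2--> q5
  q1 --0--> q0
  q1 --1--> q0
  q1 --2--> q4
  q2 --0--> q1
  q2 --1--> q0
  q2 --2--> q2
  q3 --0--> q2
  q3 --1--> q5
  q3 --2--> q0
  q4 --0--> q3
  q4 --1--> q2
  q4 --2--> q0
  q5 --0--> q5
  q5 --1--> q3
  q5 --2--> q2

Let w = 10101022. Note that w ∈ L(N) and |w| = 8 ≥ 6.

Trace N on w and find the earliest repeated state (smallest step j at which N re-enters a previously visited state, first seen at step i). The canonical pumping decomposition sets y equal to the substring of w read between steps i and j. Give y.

State sequence: q0 -1-> q4 -0-> q3 -1-> q5 -0-> q5 -1-> q3 -0-> q2 -2-> q2 -2-> q2
First repeat at step 4: q5 was already visited.

So i = 3, j = 4, giving x = w[0:3] = 101, y = w[3:4] = 0, z = w[4:8] = 1022.
Check: |xy| = 4 ≤ 6 and |y| = 1 ≥ 1. Reading y takes N from q5 back to q5, so every xyⁱz is accepted.
Since N has 6 states, any run of length ≥ 6 visits 6+1 states, so by pigeonhole some state repeats within the first 6 steps — that repeat gives the pumpable loop.

0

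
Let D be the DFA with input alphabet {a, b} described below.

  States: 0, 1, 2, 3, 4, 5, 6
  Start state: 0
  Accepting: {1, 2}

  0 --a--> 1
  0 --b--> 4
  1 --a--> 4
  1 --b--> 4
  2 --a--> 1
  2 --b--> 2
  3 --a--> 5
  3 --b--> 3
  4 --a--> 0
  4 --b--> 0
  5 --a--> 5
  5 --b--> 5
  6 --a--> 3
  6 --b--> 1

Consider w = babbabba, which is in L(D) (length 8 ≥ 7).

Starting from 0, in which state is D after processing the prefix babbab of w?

Run of D on the first 6 characters of w = b a b b a b:
  step 0: 0  (start)
  step 1: 4  (read b: 0→4)
  step 2: 0  (read a: 4→0)
  step 3: 4  (read b: 0→4)
  step 4: 0  (read b: 4→0)
  step 5: 1  (read a: 0→1)
  step 6: 4  (read b: 1→4)

After reading 6 characters, D is in state 4.
(This kind of state-tracing is the core of the pumping-lemma construction: with 7 states, pigeonhole forces a repeat within the first 7 steps.)

4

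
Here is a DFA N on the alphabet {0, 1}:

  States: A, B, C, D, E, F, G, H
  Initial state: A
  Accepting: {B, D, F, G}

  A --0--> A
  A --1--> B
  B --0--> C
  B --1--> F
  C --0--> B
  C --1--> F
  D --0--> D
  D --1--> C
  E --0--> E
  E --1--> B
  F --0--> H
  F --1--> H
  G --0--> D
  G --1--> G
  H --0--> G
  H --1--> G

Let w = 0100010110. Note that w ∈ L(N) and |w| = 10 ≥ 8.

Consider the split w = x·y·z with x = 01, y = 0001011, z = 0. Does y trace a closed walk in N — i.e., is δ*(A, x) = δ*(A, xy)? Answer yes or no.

Run of N on the first 9 characters of w = 0 1 0 0 0 1 0 1 1:
  step 0: A  (start)
  step 1: A  (read 0: A→A)
  step 2: B  (read 1: A→B)
  step 3: C  (read 0: B→C)
  step 4: B  (read 0: C→B)
  step 5: C  (read 0: B→C)
  step 6: F  (read 1: C→F)
  step 7: H  (read 0: F→H)
  step 8: G  (read 1: H→G)
  step 9: G  (read 1: G→G)

After x (step 2): B. After xy (step 9): G.
They differ (B ≠ G), so y is not a cycle from the state after x; this split is not the one the pumping-lemma construction produces, and pumping y need not keep the string in L(N).

no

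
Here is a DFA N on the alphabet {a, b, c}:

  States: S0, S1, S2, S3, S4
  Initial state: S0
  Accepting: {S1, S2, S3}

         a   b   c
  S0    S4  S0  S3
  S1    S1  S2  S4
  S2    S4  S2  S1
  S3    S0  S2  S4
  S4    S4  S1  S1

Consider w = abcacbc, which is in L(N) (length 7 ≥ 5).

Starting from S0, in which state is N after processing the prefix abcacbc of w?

S1

State sequence: S0 -a-> S4 -b-> S1 -c-> S4 -a-> S4 -c-> S1 -b-> S2 -c-> S1

After reading 7 characters, N is in state S1.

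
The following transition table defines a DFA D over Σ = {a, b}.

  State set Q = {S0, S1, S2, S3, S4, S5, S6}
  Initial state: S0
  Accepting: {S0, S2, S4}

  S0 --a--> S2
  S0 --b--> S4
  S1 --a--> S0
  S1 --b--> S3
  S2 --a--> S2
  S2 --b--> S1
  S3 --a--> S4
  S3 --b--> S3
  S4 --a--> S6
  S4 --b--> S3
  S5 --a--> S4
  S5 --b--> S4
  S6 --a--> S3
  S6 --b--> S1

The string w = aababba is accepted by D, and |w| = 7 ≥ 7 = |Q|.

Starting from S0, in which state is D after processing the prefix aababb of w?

Run of D on the first 6 characters of w = a a b a b b:
  step 0: S0  (start)
  step 1: S2  (read a: S0→S2)
  step 2: S2  (read a: S2→S2)
  step 3: S1  (read b: S2→S1)
  step 4: S0  (read a: S1→S0)
  step 5: S4  (read b: S0→S4)
  step 6: S3  (read b: S4→S3)

After reading 6 characters, D is in state S3.
(This kind of state-tracing is the core of the pumping-lemma construction: with 7 states, pigeonhole forces a repeat within the first 7 steps.)

S3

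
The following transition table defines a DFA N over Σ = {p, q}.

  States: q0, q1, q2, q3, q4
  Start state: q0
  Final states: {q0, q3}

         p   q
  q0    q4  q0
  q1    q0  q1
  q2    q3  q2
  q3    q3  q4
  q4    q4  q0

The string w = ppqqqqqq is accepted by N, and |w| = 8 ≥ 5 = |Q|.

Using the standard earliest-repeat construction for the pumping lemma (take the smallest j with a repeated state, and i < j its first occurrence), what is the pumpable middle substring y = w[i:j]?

Run of N on w = p p q q q q q q:
  step 0: q0  (start)
  step 1: q4  (read p: q0→q4)
  step 2: q4  (read p: q4→q4)   ← first repeat (q4 seen earlier)
  step 3: q0  (read q: q4→q0)
  step 4: q0  (read q: q0→q0)
  step 5: q0  (read q: q0→q0)
  step 6: q0  (read q: q0→q0)
  step 7: q0  (read q: q0→q0)
  step 8: q0  (read q: q0→q0)

So i = 1, j = 2, giving x = w[0:1] = p, y = w[1:2] = p, z = w[2:8] = qqqqqq.
Check: |xy| = 2 ≤ 5 and |y| = 1 ≥ 1. Reading y takes N from q4 back to q4, so every xyⁱz is accepted.
Pumping length from the standard proof: p = 5 (the number of states). The repeated state found above gives |xy| = j ≤ 5 and |y| = j − i ≥ 1.

p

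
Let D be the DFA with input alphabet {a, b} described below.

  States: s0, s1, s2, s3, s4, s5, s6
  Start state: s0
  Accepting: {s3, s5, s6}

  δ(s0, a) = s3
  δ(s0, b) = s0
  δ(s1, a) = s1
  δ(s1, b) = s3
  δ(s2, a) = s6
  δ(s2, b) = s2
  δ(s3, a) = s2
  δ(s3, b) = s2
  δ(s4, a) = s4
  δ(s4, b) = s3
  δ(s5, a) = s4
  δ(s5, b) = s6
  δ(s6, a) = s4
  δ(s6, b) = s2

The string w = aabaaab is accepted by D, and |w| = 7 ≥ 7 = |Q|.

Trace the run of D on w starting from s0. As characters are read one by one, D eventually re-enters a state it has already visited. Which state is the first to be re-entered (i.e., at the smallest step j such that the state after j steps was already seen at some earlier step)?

s2

State sequence: s0 -a-> s3 -a-> s2 -b-> s2 -a-> s6 -a-> s4 -a-> s4 -b-> s3
First repeat at step 3: s2 was already visited.

The earliest repeat is at step j = 3: D is in s2, which it already visited at step i = 2.
With |Q| = 7, pigeonhole forces a state repeat no later than step 7; the substring read between the first and second visits to that state can be pumped.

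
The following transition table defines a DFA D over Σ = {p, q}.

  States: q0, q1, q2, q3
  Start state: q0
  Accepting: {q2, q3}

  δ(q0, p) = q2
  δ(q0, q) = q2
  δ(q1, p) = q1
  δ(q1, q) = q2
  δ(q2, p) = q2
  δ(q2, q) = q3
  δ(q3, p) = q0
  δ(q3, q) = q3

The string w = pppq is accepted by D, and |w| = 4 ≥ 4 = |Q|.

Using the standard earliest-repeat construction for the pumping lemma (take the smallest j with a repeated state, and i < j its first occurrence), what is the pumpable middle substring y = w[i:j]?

State sequence: q0 -p-> q2 -p-> q2 -p-> q2 -q-> q3
First repeat at step 2: q2 was already visited.

So i = 1, j = 2, giving x = w[0:1] = p, y = w[1:2] = p, z = w[2:4] = pq.
Check: |xy| = 2 ≤ 4 and |y| = 1 ≥ 1. Reading y takes D from q2 back to q2, so every xyⁱz is accepted.

p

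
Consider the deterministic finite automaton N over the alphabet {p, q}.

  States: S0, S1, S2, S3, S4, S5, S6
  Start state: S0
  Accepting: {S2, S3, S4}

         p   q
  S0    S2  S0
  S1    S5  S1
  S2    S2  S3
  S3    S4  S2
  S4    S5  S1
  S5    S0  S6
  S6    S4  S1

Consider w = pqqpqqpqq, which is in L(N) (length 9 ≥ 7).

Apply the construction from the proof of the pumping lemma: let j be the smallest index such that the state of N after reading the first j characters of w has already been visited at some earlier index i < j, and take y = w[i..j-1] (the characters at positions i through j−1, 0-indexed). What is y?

State sequence: S0 -p-> S2 -q-> S3 -q-> S2 -p-> S2 -q-> S3 -q-> S2 -p-> S2 -q-> S3 -q-> S2
First repeat at step 3: S2 was already visited.

So i = 1, j = 3, giving x = w[0:1] = p, y = w[1:3] = qq, z = w[3:9] = pqqpqq.
Check: |xy| = 3 ≤ 7 and |y| = 2 ≥ 1. Reading y takes N from S2 back to S2, so every xyⁱz is accepted.
The DFA has 7 states, so the proof of the pumping lemma guarantees a repeated state among the first 7+1 visited; the segment between the two visits is the pumpable y.

qq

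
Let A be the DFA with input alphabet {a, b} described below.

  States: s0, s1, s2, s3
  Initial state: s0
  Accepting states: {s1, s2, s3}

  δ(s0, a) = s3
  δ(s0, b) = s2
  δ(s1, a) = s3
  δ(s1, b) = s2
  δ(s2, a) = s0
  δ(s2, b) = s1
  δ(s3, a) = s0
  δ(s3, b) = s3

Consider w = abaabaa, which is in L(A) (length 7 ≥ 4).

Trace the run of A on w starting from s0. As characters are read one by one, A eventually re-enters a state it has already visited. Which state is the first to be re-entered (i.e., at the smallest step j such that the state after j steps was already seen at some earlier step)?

Run of A on w = a b a a b a a:
  step 0: s0  (start)
  step 1: s3  (read a: s0→s3)
  step 2: s3  (read b: s3→s3)   ← first repeat (s3 seen earlier)
  step 3: s0  (read a: s3→s0)
  step 4: s3  (read a: s0→s3)
  step 5: s3  (read b: s3→s3)
  step 6: s0  (read a: s3→s0)
  step 7: s3  (read a: s0→s3)

The earliest repeat is at step j = 2: A is in s3, which it already visited at step i = 1.

s3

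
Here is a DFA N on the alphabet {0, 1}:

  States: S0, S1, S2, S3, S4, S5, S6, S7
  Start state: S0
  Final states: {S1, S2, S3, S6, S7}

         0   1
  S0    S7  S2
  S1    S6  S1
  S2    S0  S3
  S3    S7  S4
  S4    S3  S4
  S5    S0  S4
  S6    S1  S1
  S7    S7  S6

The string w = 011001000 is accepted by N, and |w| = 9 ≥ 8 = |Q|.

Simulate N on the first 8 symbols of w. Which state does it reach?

S1

State sequence: S0 -0-> S7 -1-> S6 -1-> S1 -0-> S6 -0-> S1 -1-> S1 -0-> S6 -0-> S1

After reading 8 characters, N is in state S1.
(This kind of state-tracing is the core of the pumping-lemma construction: with 8 states, pigeonhole forces a repeat within the first 8 steps.)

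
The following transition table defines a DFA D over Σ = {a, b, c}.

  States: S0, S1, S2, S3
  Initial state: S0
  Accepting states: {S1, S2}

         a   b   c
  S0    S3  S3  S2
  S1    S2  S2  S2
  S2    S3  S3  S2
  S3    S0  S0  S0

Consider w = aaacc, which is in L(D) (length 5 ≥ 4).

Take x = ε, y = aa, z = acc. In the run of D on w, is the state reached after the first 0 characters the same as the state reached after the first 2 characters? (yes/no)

State sequence: S0 -a-> S3 -a-> S0

After x (step 0): S0. After xy (step 2): S0.
They match, so y = aa drives D around a cycle from S0 back to itself; pumping y any number of times keeps D in S0 before reading z, and xyⁱz ∈ L(D) for every i ≥ 0.

yes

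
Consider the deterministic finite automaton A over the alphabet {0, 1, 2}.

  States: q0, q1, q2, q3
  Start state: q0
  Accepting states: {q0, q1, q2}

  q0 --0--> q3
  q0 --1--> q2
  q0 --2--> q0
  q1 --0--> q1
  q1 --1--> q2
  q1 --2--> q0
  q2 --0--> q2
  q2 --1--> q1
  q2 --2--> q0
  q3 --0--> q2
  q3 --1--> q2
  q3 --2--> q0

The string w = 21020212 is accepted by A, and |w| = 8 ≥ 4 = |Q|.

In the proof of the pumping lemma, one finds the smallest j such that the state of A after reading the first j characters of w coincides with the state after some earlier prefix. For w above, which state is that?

q0

State sequence: q0 -2-> q0 -1-> q2 -0-> q2 -2-> q0 -0-> q3 -2-> q0 -1-> q2 -2-> q0
First repeat at step 1: q0 was already visited.

The earliest repeat is at step j = 1: A is in q0, which it already visited at step i = 0.
Pumping length from the standard proof: p = 4 (the number of states). The repeated state found above gives |xy| = j ≤ 4 and |y| = j − i ≥ 1.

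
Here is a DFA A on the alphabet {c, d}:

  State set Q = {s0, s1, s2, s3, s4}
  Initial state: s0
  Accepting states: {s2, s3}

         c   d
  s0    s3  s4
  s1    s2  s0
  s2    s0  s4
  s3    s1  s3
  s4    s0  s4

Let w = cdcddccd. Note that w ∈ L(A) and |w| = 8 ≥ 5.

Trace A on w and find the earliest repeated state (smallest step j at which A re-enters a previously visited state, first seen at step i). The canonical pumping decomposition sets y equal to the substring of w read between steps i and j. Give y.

Run of A on w = c d c d d c c d:
  step 0: s0  (start)
  step 1: s3  (read c: s0→s3)
  step 2: s3  (read d: s3→s3)   ← first repeat (s3 seen earlier)
  step 3: s1  (read c: s3→s1)
  step 4: s0  (read d: s1→s0)
  step 5: s4  (read d: s0→s4)
  step 6: s0  (read c: s4→s0)
  step 7: s3  (read c: s0→s3)
  step 8: s3  (read d: s3→s3)

So i = 1, j = 2, giving x = w[0:1] = c, y = w[1:2] = d, z = w[2:8] = cddccd.
Check: |xy| = 2 ≤ 5 and |y| = 1 ≥ 1. Reading y takes A from s3 back to s3, so every xyⁱz is accepted.

d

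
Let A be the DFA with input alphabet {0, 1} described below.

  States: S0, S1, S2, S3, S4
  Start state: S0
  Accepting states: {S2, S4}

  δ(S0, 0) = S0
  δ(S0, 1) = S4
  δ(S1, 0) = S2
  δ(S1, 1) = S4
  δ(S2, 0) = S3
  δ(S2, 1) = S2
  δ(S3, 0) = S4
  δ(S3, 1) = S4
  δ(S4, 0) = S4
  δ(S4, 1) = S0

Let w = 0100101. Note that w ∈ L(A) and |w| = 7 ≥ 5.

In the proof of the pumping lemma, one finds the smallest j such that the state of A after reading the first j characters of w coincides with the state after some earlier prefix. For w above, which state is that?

S0

State sequence: S0 -0-> S0 -1-> S4 -0-> S4 -0-> S4 -1-> S0 -0-> S0 -1-> S4
First repeat at step 1: S0 was already visited.

The earliest repeat is at step j = 1: A is in S0, which it already visited at step i = 0.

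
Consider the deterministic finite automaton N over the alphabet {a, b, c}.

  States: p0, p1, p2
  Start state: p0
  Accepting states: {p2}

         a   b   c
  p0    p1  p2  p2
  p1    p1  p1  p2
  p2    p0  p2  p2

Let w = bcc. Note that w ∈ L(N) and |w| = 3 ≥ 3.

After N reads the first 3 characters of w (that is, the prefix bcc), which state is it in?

p2

State sequence: p0 -b-> p2 -c-> p2 -c-> p2

After reading 3 characters, N is in state p2.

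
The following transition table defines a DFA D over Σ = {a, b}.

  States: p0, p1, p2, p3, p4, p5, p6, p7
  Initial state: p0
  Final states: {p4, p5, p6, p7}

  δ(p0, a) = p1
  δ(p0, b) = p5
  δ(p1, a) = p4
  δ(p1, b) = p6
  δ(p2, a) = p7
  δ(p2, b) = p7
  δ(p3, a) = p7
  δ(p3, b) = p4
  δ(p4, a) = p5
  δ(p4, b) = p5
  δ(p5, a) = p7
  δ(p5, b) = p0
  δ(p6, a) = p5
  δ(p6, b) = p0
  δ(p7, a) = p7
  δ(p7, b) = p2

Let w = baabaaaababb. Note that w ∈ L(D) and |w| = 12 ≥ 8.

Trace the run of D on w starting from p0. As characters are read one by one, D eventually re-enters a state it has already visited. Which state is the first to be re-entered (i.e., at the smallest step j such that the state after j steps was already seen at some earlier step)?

p7

State sequence: p0 -b-> p5 -a-> p7 -a-> p7 -b-> p2 -a-> p7 -a-> p7 -a-> p7 -a-> p7 -b-> p2 -a-> p7 -b-> p2 -b-> p7
First repeat at step 3: p7 was already visited.

The earliest repeat is at step j = 3: D is in p7, which it already visited at step i = 2.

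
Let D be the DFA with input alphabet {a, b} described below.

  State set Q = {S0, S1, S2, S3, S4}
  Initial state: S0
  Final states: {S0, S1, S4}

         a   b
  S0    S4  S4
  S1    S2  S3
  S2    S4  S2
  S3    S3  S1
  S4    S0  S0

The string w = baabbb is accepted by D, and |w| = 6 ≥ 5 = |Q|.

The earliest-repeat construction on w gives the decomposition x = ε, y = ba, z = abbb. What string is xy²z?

xy^2z = ε·ba·ba·abbb = babaabbb.
Reading y = ba takes D from S0 back to S0, so after x·y·y the machine is still in S0, and z then leads to the accepting state S0. Hence babaabbb ∈ L(D).

babaabbb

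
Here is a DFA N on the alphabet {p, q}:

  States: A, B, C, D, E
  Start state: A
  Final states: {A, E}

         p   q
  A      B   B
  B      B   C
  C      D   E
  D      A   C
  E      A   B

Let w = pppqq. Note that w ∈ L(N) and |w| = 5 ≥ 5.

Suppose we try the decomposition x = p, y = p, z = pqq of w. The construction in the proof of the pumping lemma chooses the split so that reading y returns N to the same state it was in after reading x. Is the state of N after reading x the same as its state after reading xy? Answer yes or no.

Run of N on the first 2 characters of w = p p:
  step 0: A  (start)
  step 1: B  (read p: A→B)
  step 2: B  (read p: B→B)

After x (step 1): B. After xy (step 2): B.
They match, so y = p drives N around a cycle from B back to itself; pumping y any number of times keeps N in B before reading z, and xyⁱz ∈ L(N) for every i ≥ 0.

yes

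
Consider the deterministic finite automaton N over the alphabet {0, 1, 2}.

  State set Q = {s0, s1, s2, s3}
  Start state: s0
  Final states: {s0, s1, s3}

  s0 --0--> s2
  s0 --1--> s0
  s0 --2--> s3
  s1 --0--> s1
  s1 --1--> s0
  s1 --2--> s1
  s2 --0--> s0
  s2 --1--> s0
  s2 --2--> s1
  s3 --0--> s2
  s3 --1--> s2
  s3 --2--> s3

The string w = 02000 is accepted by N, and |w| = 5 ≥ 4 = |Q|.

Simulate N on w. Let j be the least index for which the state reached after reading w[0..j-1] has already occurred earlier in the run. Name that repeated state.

Run of N on w = 0 2 0 0 0:
  step 0: s0  (start)
  step 1: s2  (read 0: s0→s2)
  step 2: s1  (read 2: s2→s1)
  step 3: s1  (read 0: s1→s1)   ← first repeat (s1 seen earlier)
  step 4: s1  (read 0: s1→s1)
  step 5: s1  (read 0: s1→s1)

The earliest repeat is at step j = 3: N is in s1, which it already visited at step i = 2.
Since N has 4 states, any run of length ≥ 4 visits 4+1 states, so by pigeonhole some state repeats within the first 4 steps — that repeat gives the pumpable loop.

s1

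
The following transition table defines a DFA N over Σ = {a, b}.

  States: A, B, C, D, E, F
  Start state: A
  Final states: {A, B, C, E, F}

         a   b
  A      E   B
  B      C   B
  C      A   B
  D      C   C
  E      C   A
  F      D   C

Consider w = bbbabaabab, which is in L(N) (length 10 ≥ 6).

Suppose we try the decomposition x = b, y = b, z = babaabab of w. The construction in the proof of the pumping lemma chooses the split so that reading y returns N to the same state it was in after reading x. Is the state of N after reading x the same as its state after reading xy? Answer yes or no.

State sequence: A -b-> B -b-> B

After x (step 1): B. After xy (step 2): B.
They match, so y = b drives N around a cycle from B back to itself; pumping y any number of times keeps N in B before reading z, and xyⁱz ∈ L(N) for every i ≥ 0.

yes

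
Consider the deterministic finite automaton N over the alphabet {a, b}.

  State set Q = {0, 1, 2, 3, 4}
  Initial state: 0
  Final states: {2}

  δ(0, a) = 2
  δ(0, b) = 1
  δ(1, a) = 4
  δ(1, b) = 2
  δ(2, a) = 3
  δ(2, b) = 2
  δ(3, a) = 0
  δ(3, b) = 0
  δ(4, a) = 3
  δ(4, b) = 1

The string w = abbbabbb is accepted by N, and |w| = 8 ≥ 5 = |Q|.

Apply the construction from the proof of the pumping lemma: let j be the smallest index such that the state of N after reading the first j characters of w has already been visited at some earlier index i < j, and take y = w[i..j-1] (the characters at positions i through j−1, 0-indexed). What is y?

b

Run of N on w = a b b b a b b b:
  step 0: 0  (start)
  step 1: 2  (read a: 0→2)
  step 2: 2  (read b: 2→2)   ← first repeat (2 seen earlier)
  step 3: 2  (read b: 2→2)
  step 4: 2  (read b: 2→2)
  step 5: 3  (read a: 2→3)
  step 6: 0  (read b: 3→0)
  step 7: 1  (read b: 0→1)
  step 8: 2  (read b: 1→2)

So i = 1, j = 2, giving x = w[0:1] = a, y = w[1:2] = b, z = w[2:8] = bbabbb.
Check: |xy| = 2 ≤ 5 and |y| = 1 ≥ 1. Reading y takes N from 2 back to 2, so every xyⁱz is accepted.
With |Q| = 5, pigeonhole forces a state repeat no later than step 5; the substring read between the first and second visits to that state can be pumped.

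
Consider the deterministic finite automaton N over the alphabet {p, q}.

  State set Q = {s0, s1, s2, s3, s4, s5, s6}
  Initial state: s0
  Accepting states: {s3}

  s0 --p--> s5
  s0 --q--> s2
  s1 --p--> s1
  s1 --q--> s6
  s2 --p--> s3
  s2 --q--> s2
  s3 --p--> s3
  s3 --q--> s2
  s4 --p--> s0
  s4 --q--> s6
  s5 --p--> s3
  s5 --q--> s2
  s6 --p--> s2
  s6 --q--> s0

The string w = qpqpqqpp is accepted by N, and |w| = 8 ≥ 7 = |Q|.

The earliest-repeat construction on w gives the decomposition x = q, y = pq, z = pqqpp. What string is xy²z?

xy^2z = q·pq·pq·pqqpp = qpqpqpqqpp.
Reading y = pq takes N from s2 back to s2, so after x·y·y the machine is still in s2, and z then leads to the accepting state s3. Hence qpqpqpqqpp ∈ L(N).

qpqpqpqqpp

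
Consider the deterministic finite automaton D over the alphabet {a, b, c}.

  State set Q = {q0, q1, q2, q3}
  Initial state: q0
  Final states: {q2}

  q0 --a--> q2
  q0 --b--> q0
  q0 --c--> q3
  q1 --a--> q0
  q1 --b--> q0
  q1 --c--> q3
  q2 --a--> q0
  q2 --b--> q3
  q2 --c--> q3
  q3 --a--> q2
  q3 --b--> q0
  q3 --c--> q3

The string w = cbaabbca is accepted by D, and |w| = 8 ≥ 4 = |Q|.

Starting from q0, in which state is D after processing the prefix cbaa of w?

Run of D on the first 4 characters of w = c b a a:
  step 0: q0  (start)
  step 1: q3  (read c: q0→q3)
  step 2: q0  (read b: q3→q0)
  step 3: q2  (read a: q0→q2)
  step 4: q0  (read a: q2→q0)

After reading 4 characters, D is in state q0.
(This kind of state-tracing is the core of the pumping-lemma construction: with 4 states, pigeonhole forces a repeat within the first 4 steps.)

q0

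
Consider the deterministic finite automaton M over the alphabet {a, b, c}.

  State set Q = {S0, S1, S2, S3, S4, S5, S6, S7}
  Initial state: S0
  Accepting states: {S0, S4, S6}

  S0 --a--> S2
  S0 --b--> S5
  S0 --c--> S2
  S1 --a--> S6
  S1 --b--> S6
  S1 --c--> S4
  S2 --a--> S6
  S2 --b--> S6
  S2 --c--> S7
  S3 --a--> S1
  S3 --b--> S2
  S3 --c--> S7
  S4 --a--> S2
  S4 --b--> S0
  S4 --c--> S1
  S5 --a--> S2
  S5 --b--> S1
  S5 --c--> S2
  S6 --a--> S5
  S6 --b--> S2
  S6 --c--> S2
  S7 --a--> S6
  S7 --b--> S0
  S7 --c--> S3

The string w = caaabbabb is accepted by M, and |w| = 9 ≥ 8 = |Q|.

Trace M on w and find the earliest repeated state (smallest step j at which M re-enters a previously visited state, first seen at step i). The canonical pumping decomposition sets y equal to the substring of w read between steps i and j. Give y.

aaa

Run of M on w = c a a a b b a b b:
  step 0: S0  (start)
  step 1: S2  (read c: S0→S2)
  step 2: S6  (read a: S2→S6)
  step 3: S5  (read a: S6→S5)
  step 4: S2  (read a: S5→S2)   ← first repeat (S2 seen earlier)
  step 5: S6  (read b: S2→S6)
  step 6: S2  (read b: S6→S2)
  step 7: S6  (read a: S2→S6)
  step 8: S2  (read b: S6→S2)
  step 9: S6  (read b: S2→S6)

So i = 1, j = 4, giving x = w[0:1] = c, y = w[1:4] = aaa, z = w[4:9] = bbabb.
Check: |xy| = 4 ≤ 8 and |y| = 3 ≥ 1. Reading y takes M from S2 back to S2, so every xyⁱz is accepted.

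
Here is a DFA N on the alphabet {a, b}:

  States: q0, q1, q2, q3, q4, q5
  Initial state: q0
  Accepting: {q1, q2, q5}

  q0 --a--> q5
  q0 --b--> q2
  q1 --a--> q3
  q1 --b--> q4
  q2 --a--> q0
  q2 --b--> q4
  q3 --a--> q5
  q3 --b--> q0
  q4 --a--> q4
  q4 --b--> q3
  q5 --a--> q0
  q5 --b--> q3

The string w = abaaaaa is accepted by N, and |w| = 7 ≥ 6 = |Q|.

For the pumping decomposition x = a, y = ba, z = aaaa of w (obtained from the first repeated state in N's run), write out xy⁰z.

xy⁰z = xz = a·aaaa = aaaaa.
Reading y = ba takes N from q5 back to q5, so after x the machine is still in q5, and z then leads to the accepting state q5. Hence aaaaa ∈ L(N).

aaaaa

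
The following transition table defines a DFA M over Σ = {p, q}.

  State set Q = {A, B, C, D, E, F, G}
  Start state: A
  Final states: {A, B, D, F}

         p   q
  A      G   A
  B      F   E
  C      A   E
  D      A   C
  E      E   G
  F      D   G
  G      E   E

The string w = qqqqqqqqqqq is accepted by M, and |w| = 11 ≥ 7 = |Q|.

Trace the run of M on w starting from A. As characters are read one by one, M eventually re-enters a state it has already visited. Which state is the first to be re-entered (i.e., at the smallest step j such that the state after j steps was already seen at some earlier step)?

A

State sequence: A -q-> A -q-> A -q-> A -q-> A -q-> A -q-> A -q-> A -q-> A -q-> A -q-> A -q-> A
First repeat at step 1: A was already visited.

The earliest repeat is at step j = 1: M is in A, which it already visited at step i = 0.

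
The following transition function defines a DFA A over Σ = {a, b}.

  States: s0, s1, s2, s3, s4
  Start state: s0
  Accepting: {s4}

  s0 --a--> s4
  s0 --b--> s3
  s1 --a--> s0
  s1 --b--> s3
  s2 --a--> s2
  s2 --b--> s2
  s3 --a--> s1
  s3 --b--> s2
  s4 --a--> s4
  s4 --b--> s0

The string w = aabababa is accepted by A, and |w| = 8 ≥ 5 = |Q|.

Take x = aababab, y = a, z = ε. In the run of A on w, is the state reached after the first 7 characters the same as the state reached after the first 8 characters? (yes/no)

no

Run of A on the first 8 characters of w = a a b a b a b a:
  step 0: s0  (start)
  step 1: s4  (read a: s0→s4)
  step 2: s4  (read a: s4→s4)
  step 3: s0  (read b: s4→s0)
  step 4: s4  (read a: s0→s4)
  step 5: s0  (read b: s4→s0)
  step 6: s4  (read a: s0→s4)
  step 7: s0  (read b: s4→s0)
  step 8: s4  (read a: s0→s4)

After x (step 7): s0. After xy (step 8): s4.
They differ (s0 ≠ s4), so y is not a cycle from the state after x; this split is not the one the pumping-lemma construction produces, and pumping y need not keep the string in L(A).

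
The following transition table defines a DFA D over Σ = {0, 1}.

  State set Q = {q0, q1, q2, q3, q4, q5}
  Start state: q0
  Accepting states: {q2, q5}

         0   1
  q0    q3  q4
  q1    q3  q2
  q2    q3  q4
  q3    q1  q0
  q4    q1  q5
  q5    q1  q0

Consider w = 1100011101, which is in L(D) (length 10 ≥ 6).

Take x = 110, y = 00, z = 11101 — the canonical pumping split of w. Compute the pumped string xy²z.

110000011101

xy^2z = 110·00·00·11101 = 110000011101.
Reading y = 00 takes D from q1 back to q1, so after x·y·y the machine is still in q1, and z then leads to the accepting state q2. Hence 110000011101 ∈ L(D).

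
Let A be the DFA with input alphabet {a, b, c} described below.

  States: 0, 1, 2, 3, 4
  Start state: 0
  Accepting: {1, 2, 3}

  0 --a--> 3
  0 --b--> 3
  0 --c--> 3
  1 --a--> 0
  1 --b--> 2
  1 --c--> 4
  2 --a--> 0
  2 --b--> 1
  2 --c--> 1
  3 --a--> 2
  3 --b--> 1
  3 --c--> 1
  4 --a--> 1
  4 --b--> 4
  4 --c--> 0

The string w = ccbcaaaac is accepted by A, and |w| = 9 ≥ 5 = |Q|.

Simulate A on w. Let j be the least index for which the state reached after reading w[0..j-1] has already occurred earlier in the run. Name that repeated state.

1

State sequence: 0 -c-> 3 -c-> 1 -b-> 2 -c-> 1 -a-> 0 -a-> 3 -a-> 2 -a-> 0 -c-> 3
First repeat at step 4: 1 was already visited.

The earliest repeat is at step j = 4: A is in 1, which it already visited at step i = 2.
Pumping length from the standard proof: p = 5 (the number of states). The repeated state found above gives |xy| = j ≤ 5 and |y| = j − i ≥ 1.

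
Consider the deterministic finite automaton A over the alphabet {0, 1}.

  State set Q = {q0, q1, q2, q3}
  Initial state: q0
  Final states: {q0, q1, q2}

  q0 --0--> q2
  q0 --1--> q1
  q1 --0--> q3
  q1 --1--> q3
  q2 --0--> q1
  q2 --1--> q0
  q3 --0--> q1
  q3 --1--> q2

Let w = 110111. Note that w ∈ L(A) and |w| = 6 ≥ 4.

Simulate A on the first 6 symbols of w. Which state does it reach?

Run of A on the first 6 characters of w = 1 1 0 1 1 1:
  step 0: q0  (start)
  step 1: q1  (read 1: q0→q1)
  step 2: q3  (read 1: q1→q3)
  step 3: q1  (read 0: q3→q1)
  step 4: q3  (read 1: q1→q3)
  step 5: q2  (read 1: q3→q2)
  step 6: q0  (read 1: q2→q0)

After reading 6 characters, A is in state q0.

q0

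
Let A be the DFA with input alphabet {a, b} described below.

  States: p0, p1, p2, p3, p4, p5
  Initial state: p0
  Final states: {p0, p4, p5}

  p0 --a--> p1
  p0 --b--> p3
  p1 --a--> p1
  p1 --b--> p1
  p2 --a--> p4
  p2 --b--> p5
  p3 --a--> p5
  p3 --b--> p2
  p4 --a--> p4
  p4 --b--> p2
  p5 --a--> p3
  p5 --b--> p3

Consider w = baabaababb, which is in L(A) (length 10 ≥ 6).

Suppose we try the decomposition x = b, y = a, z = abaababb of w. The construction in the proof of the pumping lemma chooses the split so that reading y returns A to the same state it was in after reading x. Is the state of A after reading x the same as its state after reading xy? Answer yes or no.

no

Run of A on the first 2 characters of w = b a:
  step 0: p0  (start)
  step 1: p3  (read b: p0→p3)
  step 2: p5  (read a: p3→p5)

After x (step 1): p3. After xy (step 2): p5.
They differ (p3 ≠ p5), so y is not a cycle from the state after x; this split is not the one the pumping-lemma construction produces, and pumping y need not keep the string in L(A).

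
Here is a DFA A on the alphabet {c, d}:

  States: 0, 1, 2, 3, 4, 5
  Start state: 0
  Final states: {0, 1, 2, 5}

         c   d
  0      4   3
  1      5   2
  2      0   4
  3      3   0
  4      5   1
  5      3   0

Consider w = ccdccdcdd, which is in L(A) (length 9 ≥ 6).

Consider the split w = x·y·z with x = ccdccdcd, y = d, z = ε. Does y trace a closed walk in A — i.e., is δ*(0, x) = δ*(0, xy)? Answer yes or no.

State sequence: 0 -c-> 4 -c-> 5 -d-> 0 -c-> 4 -c-> 5 -d-> 0 -c-> 4 -d-> 1 -d-> 2

After x (step 8): 1. After xy (step 9): 2.
They differ (1 ≠ 2), so y is not a cycle from the state after x; this split is not the one the pumping-lemma construction produces, and pumping y need not keep the string in L(A).

no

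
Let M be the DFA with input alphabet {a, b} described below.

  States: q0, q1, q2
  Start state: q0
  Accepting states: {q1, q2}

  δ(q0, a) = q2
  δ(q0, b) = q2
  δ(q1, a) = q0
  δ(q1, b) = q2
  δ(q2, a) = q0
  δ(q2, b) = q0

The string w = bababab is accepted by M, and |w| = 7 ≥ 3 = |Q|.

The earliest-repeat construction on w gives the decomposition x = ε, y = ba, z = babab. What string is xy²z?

xy^2z = ε·ba·ba·babab = babababab.
Reading y = ba takes M from q0 back to q0, so after x·y·y the machine is still in q0, and z then leads to the accepting state q2. Hence babababab ∈ L(M).

babababab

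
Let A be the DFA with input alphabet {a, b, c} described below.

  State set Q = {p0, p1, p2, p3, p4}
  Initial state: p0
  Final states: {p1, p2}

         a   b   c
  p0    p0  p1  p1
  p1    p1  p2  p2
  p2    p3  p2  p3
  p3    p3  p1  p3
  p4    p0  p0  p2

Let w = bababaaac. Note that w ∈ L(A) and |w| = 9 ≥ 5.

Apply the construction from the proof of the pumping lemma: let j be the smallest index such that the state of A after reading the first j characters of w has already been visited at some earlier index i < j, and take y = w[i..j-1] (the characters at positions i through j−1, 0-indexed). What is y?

a

Run of A on w = b a b a b a a a c:
  step 0: p0  (start)
  step 1: p1  (read b: p0→p1)
  step 2: p1  (read a: p1→p1)   ← first repeat (p1 seen earlier)
  step 3: p2  (read b: p1→p2)
  step 4: p3  (read a: p2→p3)
  step 5: p1  (read b: p3→p1)
  step 6: p1  (read a: p1→p1)
  step 7: p1  (read a: p1→p1)
  step 8: p1  (read a: p1→p1)
  step 9: p2  (read c: p1→p2)

So i = 1, j = 2, giving x = w[0:1] = b, y = w[1:2] = a, z = w[2:9] = babaaac.
Check: |xy| = 2 ≤ 5 and |y| = 1 ≥ 1. Reading y takes A from p1 back to p1, so every xyⁱz is accepted.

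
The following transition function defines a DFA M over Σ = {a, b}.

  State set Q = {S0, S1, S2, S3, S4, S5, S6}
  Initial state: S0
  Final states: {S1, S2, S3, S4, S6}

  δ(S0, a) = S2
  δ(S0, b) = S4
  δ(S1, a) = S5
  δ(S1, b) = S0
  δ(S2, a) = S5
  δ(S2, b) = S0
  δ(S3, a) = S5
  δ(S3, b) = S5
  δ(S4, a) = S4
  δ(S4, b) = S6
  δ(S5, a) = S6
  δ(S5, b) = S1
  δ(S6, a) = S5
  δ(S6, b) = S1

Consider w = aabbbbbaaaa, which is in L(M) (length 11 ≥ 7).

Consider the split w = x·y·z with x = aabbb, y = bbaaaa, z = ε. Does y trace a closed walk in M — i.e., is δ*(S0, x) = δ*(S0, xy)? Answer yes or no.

no

State sequence: S0 -a-> S2 -a-> S5 -b-> S1 -b-> S0 -b-> S4 -b-> S6 -b-> S1 -a-> S5 -a-> S6 -a-> S5 -a-> S6

After x (step 5): S4. After xy (step 11): S6.
They differ (S4 ≠ S6), so y is not a cycle from the state after x; this split is not the one the pumping-lemma construction produces, and pumping y need not keep the string in L(M).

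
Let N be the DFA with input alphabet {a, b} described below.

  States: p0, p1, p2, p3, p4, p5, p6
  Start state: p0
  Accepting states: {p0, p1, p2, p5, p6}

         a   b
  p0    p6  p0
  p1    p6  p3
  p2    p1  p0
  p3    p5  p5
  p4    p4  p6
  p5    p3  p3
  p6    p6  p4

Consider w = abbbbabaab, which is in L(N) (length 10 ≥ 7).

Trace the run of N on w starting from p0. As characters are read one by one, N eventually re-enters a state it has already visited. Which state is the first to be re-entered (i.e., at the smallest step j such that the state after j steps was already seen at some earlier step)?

p6

Run of N on w = a b b b b a b a a b:
  step 0: p0  (start)
  step 1: p6  (read a: p0→p6)
  step 2: p4  (read b: p6→p4)
  step 3: p6  (read b: p4→p6)   ← first repeat (p6 seen earlier)
  step 4: p4  (read b: p6→p4)
  step 5: p6  (read b: p4→p6)
  step 6: p6  (read a: p6→p6)
  step 7: p4  (read b: p6→p4)
  step 8: p4  (read a: p4→p4)
  step 9: p4  (read a: p4→p4)
  step 10: p6  (read b: p4→p6)

The earliest repeat is at step j = 3: N is in p6, which it already visited at step i = 1.
Since N has 7 states, any run of length ≥ 7 visits 7+1 states, so by pigeonhole some state repeats within the first 7 steps — that repeat gives the pumpable loop.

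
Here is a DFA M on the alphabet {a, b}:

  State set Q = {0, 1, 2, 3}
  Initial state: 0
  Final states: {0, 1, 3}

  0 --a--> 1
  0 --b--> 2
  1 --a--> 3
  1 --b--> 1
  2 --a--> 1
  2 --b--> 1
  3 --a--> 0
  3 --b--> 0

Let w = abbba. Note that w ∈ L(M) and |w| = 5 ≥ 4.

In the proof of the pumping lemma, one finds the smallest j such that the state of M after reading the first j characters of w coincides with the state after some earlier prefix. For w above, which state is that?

Run of M on w = a b b b a:
  step 0: 0  (start)
  step 1: 1  (read a: 0→1)
  step 2: 1  (read b: 1→1)   ← first repeat (1 seen earlier)
  step 3: 1  (read b: 1→1)
  step 4: 1  (read b: 1→1)
  step 5: 3  (read a: 1→3)

The earliest repeat is at step j = 2: M is in 1, which it already visited at step i = 1.

1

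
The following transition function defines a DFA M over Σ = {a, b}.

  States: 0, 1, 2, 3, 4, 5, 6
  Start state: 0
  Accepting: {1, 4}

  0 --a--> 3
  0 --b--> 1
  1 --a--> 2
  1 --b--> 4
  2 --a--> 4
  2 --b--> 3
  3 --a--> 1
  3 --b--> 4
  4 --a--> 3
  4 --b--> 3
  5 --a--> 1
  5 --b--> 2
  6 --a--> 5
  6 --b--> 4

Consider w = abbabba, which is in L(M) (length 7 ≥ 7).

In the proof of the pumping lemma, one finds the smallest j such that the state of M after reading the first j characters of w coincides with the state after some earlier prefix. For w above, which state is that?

State sequence: 0 -a-> 3 -b-> 4 -b-> 3 -a-> 1 -b-> 4 -b-> 3 -a-> 1
First repeat at step 3: 3 was already visited.

The earliest repeat is at step j = 3: M is in 3, which it already visited at step i = 1.
Since M has 7 states, any run of length ≥ 7 visits 7+1 states, so by pigeonhole some state repeats within the first 7 steps — that repeat gives the pumpable loop.

3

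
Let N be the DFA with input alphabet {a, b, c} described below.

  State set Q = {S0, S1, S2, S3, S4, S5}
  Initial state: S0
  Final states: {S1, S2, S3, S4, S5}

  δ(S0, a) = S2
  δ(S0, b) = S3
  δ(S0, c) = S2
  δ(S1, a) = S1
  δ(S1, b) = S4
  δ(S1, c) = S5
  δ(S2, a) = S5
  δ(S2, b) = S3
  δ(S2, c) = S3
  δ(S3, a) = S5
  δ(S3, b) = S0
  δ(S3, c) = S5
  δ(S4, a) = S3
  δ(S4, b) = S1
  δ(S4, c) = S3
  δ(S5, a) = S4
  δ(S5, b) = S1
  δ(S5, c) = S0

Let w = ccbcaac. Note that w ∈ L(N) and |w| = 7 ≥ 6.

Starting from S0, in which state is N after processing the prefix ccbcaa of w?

Run of N on the first 6 characters of w = c c b c a a:
  step 0: S0  (start)
  step 1: S2  (read c: S0→S2)
  step 2: S3  (read c: S2→S3)
  step 3: S0  (read b: S3→S0)
  step 4: S2  (read c: S0→S2)
  step 5: S5  (read a: S2→S5)
  step 6: S4  (read a: S5→S4)

After reading 6 characters, N is in state S4.

S4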